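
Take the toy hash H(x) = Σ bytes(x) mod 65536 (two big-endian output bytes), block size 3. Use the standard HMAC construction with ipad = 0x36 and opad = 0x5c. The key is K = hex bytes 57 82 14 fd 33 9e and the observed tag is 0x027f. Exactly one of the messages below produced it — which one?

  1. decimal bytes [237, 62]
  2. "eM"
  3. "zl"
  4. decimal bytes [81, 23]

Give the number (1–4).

Key hex bytes 57 82 14 fd 33 9e is 6 bytes > B = 3, so hash it first: H(key) = 02 bb, then zero-pad to 3 bytes: K' = 02 bb 00.
K' ⊕ ipad = 34 8d 36; K' ⊕ opad = 5e e7 5c.
m1: inner = H(34 8d 36 ed 3e) = 02 22; tag = H(5e e7 5c 02 22) = 01c5
m2: inner = H(34 8d 36 65 4d) = 01 a9; tag = H(5e e7 5c 01 a9) = 024b
m3: inner = H(34 8d 36 7a 6c) = 01 dd; tag = H(5e e7 5c 01 dd) = 027f ← matches
m4: inner = H(34 8d 36 51 17) = 01 5f; tag = H(5e e7 5c 01 5f) = 0201

3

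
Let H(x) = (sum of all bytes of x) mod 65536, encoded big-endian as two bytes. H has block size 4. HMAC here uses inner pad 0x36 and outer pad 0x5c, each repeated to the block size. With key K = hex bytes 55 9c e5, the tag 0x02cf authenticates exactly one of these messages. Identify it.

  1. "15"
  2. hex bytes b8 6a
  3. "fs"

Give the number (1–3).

Key hex bytes 55 9c e5 is 3 bytes ≤ B = 4; zero-pad to 4 bytes: K' = 55 9c e5 00.
K' ⊕ ipad = 63 aa d3 36; K' ⊕ opad = 09 c0 b9 5c.
m1: inner = H(63 aa d3 36 31 35) = 02 7c; tag = H(09 c0 b9 5c 02 7c) = 025c
m2: inner = H(63 aa d3 36 b8 6a) = 03 38; tag = H(09 c0 b9 5c 03 38) = 0219
m3: inner = H(63 aa d3 36 66 73) = 02 ef; tag = H(09 c0 b9 5c 02 ef) = 02cf ← matches

3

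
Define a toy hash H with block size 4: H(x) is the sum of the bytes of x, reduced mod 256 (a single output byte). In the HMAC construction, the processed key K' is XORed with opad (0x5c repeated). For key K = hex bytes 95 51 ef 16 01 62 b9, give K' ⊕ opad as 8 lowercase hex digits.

5b5c5c5c

Key hex bytes 95 51 ef 16 01 62 b9 is 7 bytes > B = 4, so hash it first: H(key) = 07, then zero-pad to 4 bytes: K' = 07 00 00 00.
XOR each byte with 0x5c: 07⊕5c=5b, 00⊕5c=5c, 00⊕5c=5c, 00⊕5c=5c.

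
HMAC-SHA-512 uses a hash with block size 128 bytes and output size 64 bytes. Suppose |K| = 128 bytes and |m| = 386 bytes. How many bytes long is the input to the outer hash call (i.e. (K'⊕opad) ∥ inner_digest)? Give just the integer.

Key is 128 ≤ 128 bytes, zero-padded: |K'| = 128.
Outer input = (K'⊕opad) ∥ H(inner) → 128 + 64 = 192 bytes.

192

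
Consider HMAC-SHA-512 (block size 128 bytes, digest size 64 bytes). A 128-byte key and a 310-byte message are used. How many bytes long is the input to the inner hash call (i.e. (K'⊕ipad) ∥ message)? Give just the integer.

438

Key is 128 ≤ 128 bytes, zero-padded: |K'| = 128.
Inner input = (K'⊕ipad) ∥ m → 128 + 310 = 438 bytes.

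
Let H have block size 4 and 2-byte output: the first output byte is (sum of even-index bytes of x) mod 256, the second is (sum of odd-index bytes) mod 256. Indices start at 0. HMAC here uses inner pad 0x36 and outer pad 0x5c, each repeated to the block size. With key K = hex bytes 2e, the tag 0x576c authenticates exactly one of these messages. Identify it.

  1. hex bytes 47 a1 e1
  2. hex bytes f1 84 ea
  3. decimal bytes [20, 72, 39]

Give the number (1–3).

3

Key hex bytes 2e is 1 byte ≤ B = 4; zero-pad to 4 bytes: K' = 2e 00 00 00.
K' ⊕ ipad = 18 36 36 36; K' ⊕ opad = 72 5c 5c 5c.
m1: inner = H(18 36 36 36 47 a1 e1) = 76 0d; tag = H(72 5c 5c 5c 76 0d) = 44c5
m2: inner = H(18 36 36 36 f1 84 ea) = 29 f0; tag = H(72 5c 5c 5c 29 f0) = f7a8
m3: inner = H(18 36 36 36 14 48 27) = 89 b4; tag = H(72 5c 5c 5c 89 b4) = 576c ← matches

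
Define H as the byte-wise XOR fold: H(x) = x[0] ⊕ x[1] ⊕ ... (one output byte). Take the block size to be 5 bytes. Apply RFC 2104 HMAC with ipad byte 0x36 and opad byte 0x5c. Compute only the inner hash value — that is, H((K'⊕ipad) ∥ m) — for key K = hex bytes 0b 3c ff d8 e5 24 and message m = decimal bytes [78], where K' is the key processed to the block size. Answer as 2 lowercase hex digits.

a9

Key hex bytes 0b 3c ff d8 e5 24 is 6 bytes > B = 5, so hash it first: H(key) = d1, then zero-pad to 5 bytes: K' = d1 00 00 00 00.
K' ⊕ ipad = e7 36 36 36 36.
Inner input = e7 36 36 36 36 ∥ 4e.
Inner hash: XOR e7⊕36⊕36⊕36⊕36⊕4e = a9.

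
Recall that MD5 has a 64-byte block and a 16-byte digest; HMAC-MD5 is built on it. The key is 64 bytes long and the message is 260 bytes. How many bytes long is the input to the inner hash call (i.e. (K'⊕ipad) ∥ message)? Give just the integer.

Key is 64 ≤ 64 bytes, zero-padded: |K'| = 64.
Inner input = (K'⊕ipad) ∥ m → 64 + 260 = 324 bytes.

324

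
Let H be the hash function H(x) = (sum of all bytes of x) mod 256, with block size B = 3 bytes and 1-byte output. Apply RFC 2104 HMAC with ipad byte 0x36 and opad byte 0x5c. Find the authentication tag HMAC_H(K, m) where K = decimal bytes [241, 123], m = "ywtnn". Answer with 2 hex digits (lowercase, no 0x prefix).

Key decimal bytes [241, 123] = f1 7b is 2 bytes ≤ B = 3; zero-pad to 3 bytes: K' = f1 7b 00.
K' ⊕ ipad = c7 4d 36.  K' ⊕ opad = ad 27 5c.
Inner input = (K'⊕ipad) ∥ m = c7 4d 36 ∥ 79 77 74 6e 6e.
Inner hash: sum = 199+77+54+121+119+116+110+110 = 906; mod 256 = 138 → 8a.
Outer input = (K'⊕opad) ∥ inner = ad 27 5c ∥ 8a.
Outer hash (tag): sum = 173+39+92+138 = 442; mod 256 = 186 → ba.

ba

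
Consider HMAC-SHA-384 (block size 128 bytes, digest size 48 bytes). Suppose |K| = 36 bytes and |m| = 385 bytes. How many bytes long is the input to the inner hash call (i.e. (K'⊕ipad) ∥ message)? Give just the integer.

Key is 36 ≤ 128 bytes, zero-padded: |K'| = 128.
Inner input = (K'⊕ipad) ∥ m → 128 + 385 = 513 bytes.

513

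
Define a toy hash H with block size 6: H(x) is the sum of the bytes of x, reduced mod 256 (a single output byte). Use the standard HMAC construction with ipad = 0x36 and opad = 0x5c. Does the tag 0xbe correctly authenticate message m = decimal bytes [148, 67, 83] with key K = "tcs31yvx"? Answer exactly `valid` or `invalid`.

Key "tcs31yvx" = 74 63 73 33 31 79 76 78 is 8 bytes > B = 6, so hash it first: H(key) = 15, then zero-pad to 6 bytes: K' = 15 00 00 00 00 00.
K' ⊕ ipad = 23 36 36 36 36 36; K' ⊕ opad = 49 5c 5c 5c 5c 5c.
Inner hash: sum = 35+54+54+54+54+54+148+67+83 = 603; mod 256 = 91 → 5b.
Outer hash (recomputed tag): sum = 73+92+92+92+92+92+91 = 624; mod 256 = 112 → 70.
Recomputed tag = 70; claimed = be → mismatch.

invalid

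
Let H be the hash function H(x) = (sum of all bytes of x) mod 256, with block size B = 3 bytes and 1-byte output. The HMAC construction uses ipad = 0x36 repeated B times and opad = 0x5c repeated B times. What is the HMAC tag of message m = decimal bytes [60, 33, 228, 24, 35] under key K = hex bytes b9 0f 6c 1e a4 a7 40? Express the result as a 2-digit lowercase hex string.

0c

Key hex bytes b9 0f 6c 1e a4 a7 40 is 7 bytes > B = 3, so hash it first: H(key) = dd, then zero-pad to 3 bytes: K' = dd 00 00.
K' ⊕ ipad = eb 36 36.  K' ⊕ opad = 81 5c 5c.
Inner input = (K'⊕ipad) ∥ m = eb 36 36 ∥ 3c 21 e4 18 23.
Inner hash: sum = 235+54+54+60+33+228+24+35 = 723; mod 256 = 211 → d3.
Outer input = (K'⊕opad) ∥ inner = 81 5c 5c ∥ d3.
Outer hash (tag): sum = 129+92+92+211 = 524; mod 256 = 12 → 0c.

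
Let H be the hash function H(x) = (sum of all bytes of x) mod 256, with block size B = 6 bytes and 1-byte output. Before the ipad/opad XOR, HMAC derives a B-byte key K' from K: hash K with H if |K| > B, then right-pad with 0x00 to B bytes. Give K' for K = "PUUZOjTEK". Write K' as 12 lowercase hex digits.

f10000000000

|K| = 9 > B = 6, so first hash the key.
H(K): sum = 80+85+85+90+79+106+84+69+75 = 753; mod 256 = 241 → f1.
Zero-pad H(K) = f1 to 6 bytes: K' = f1 00 00 00 00 00.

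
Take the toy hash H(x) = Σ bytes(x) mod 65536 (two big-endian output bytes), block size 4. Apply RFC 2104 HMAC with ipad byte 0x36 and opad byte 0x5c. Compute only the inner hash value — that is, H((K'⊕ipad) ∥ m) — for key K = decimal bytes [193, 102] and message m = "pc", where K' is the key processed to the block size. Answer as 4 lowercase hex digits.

0286

Key decimal bytes [193, 102] = c1 66 is 2 bytes ≤ B = 4; zero-pad to 4 bytes: K' = c1 66 00 00.
K' ⊕ ipad = f7 50 36 36.
Inner input = f7 50 36 36 ∥ 70 63.
Inner hash: sum = 247+80+54+54+112+99 = 646 → 02 86.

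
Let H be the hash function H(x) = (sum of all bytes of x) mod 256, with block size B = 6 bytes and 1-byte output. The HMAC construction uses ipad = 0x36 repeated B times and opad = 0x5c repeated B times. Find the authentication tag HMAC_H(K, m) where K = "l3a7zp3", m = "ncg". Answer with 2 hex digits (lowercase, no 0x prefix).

7c

Key "l3a7zp3" = 6c 33 61 37 7a 70 33 is 7 bytes > B = 6, so hash it first: H(key) = 54, then zero-pad to 6 bytes: K' = 54 00 00 00 00 00.
K' ⊕ ipad = 62 36 36 36 36 36.  K' ⊕ opad = 08 5c 5c 5c 5c 5c.
Inner input = (K'⊕ipad) ∥ m = 62 36 36 36 36 36 ∥ 6e 63 67.
Inner hash: sum = 98+54+54+54+54+54+110+99+103 = 680; mod 256 = 168 → a8.
Outer input = (K'⊕opad) ∥ inner = 08 5c 5c 5c 5c 5c ∥ a8.
Outer hash (tag): sum = 8+92+92+92+92+92+168 = 636; mod 256 = 124 → 7c.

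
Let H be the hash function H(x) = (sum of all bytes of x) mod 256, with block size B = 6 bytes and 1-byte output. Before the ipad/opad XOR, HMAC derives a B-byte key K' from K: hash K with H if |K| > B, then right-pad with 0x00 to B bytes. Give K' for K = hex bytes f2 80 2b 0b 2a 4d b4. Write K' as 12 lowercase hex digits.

d30000000000

|K| = 7 > B = 6, so first hash the key.
H(K): sum = 242+128+43+11+42+77+180 = 723; mod 256 = 211 → d3.
Zero-pad H(K) = d3 to 6 bytes: K' = d3 00 00 00 00 00.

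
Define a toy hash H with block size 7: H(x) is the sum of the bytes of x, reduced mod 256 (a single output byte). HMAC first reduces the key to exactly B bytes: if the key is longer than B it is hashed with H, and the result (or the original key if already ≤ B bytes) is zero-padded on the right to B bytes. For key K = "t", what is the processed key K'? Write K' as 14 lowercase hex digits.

74000000000000

Key "t" = 74 is 1 byte ≤ B = 7; zero-pad to 7 bytes: K' = 74 00 00 00 00 00 00.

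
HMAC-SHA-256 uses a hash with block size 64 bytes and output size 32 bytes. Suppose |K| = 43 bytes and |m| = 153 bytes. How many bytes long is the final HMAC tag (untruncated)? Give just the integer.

The tag is one SHA-256 digest: 32 bytes.

32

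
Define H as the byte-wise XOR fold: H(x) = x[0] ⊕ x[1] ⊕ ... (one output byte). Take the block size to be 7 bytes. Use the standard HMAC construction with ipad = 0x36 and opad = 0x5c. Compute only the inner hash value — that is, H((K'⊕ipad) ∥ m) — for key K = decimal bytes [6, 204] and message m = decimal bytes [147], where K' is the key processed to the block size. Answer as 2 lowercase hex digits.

6f

Key decimal bytes [6, 204] = 06 cc is 2 bytes ≤ B = 7; zero-pad to 7 bytes: K' = 06 cc 00 00 00 00 00.
K' ⊕ ipad = 30 fa 36 36 36 36 36.
Inner input = 30 fa 36 36 36 36 36 ∥ 93.
Inner hash: XOR 30⊕fa⊕36⊕36⊕36⊕36⊕36⊕93 = 6f.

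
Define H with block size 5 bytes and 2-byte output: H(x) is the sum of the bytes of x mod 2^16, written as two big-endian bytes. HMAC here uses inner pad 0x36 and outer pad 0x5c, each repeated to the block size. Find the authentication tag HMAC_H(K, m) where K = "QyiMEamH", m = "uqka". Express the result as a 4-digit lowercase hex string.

0271

Key "QyiMEamH" = 51 79 69 4d 45 61 6d 48 is 8 bytes > B = 5, so hash it first: H(key) = 02 db, then zero-pad to 5 bytes: K' = 02 db 00 00 00.
K' ⊕ ipad = 34 ed 36 36 36.  K' ⊕ opad = 5e 87 5c 5c 5c.
Inner input = (K'⊕ipad) ∥ m = 34 ed 36 36 36 ∥ 75 71 6b 61.
Inner hash: sum = 52+237+54+54+54+117+113+107+97 = 885 → 03 75.
Outer input = (K'⊕opad) ∥ inner = 5e 87 5c 5c 5c ∥ 03 75.
Outer hash (tag): sum = 94+135+92+92+92+3+117 = 625 → 02 71.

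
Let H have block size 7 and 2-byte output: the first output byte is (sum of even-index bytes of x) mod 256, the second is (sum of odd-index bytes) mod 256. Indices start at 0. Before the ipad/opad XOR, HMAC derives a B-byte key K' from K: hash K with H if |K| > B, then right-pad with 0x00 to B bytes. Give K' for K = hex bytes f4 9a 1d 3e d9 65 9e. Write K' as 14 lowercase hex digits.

f49a1d3ed9659e

Key hex bytes f4 9a 1d 3e d9 65 9e is exactly B = 7 bytes: K' = f4 9a 1d 3e d9 65 9e.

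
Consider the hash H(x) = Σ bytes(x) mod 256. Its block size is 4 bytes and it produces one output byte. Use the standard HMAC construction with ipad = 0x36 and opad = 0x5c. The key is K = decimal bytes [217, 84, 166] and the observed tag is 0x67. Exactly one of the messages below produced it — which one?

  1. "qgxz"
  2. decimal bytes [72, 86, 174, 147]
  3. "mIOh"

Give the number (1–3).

3

Key decimal bytes [217, 84, 166] = d9 54 a6 is 3 bytes ≤ B = 4; zero-pad to 4 bytes: K' = d9 54 a6 00.
K' ⊕ ipad = ef 62 90 36; K' ⊕ opad = 85 08 fa 5c.
m1: inner = H(ef 62 90 36 71 67 78 7a) = e1; tag = H(85 08 fa 5c e1) = c4
m2: inner = H(ef 62 90 36 48 56 ae 93) = f6; tag = H(85 08 fa 5c f6) = d9
m3: inner = H(ef 62 90 36 6d 49 4f 68) = 84; tag = H(85 08 fa 5c 84) = 67 ← matches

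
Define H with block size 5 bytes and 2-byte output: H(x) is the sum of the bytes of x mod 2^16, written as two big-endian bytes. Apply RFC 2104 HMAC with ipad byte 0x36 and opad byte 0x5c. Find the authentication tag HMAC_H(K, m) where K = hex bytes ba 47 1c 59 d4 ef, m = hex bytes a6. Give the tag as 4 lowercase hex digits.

0265

Key hex bytes ba 47 1c 59 d4 ef is 6 bytes > B = 5, so hash it first: H(key) = 03 39, then zero-pad to 5 bytes: K' = 03 39 00 00 00.
K' ⊕ ipad = 35 0f 36 36 36.  K' ⊕ opad = 5f 65 5c 5c 5c.
Inner input = (K'⊕ipad) ∥ m = 35 0f 36 36 36 ∥ a6.
Inner hash: sum = 53+15+54+54+54+166 = 396 → 01 8c.
Outer input = (K'⊕opad) ∥ inner = 5f 65 5c 5c 5c ∥ 01 8c.
Outer hash (tag): sum = 95+101+92+92+92+1+140 = 613 → 02 65.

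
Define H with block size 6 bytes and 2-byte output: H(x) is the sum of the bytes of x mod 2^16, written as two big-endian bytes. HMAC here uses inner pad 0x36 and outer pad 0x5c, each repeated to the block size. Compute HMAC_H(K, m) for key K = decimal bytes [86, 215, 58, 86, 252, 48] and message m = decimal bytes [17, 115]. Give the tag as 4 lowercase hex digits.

Key decimal bytes [86, 215, 58, 86, 252, 48] = 56 d7 3a 56 fc 30 is exactly B = 6 bytes: K' = 56 d7 3a 56 fc 30.
K' ⊕ ipad = 60 e1 0c 60 ca 06.  K' ⊕ opad = 0a 8b 66 0a a0 6c.
Inner input = (K'⊕ipad) ∥ m = 60 e1 0c 60 ca 06 ∥ 11 73.
Inner hash: sum = 96+225+12+96+202+6+17+115 = 769 → 03 01.
Outer input = (K'⊕opad) ∥ inner = 0a 8b 66 0a a0 6c ∥ 03 01.
Outer hash (tag): sum = 10+139+102+10+160+108+3+1 = 533 → 02 15.

0215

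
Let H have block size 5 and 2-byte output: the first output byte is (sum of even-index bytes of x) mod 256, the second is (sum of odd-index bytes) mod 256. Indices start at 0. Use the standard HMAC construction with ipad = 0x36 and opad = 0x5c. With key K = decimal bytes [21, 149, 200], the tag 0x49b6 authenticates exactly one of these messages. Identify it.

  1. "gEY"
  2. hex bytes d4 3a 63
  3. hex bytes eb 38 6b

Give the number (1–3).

Key decimal bytes [21, 149, 200] = 15 95 c8 is 3 bytes ≤ B = 5; zero-pad to 5 bytes: K' = 15 95 c8 00 00.
K' ⊕ ipad = 23 a3 fe 36 36; K' ⊕ opad = 49 c9 94 5c 5c.
m1: inner = H(23 a3 fe 36 36 67 45 59) = 9c 99; tag = H(49 c9 94 5c 5c 9c 99) = d2c1
m2: inner = H(23 a3 fe 36 36 d4 3a 63) = 91 10; tag = H(49 c9 94 5c 5c 91 10) = 49b6 ← matches
m3: inner = H(23 a3 fe 36 36 eb 38 6b) = 8f 2f; tag = H(49 c9 94 5c 5c 8f 2f) = 68b4

2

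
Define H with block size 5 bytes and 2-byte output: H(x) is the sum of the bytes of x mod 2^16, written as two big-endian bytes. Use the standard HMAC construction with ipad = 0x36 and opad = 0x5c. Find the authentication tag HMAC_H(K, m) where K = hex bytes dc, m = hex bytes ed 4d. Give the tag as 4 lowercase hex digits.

Key hex bytes dc is 1 byte ≤ B = 5; zero-pad to 5 bytes: K' = dc 00 00 00 00.
K' ⊕ ipad = ea 36 36 36 36.  K' ⊕ opad = 80 5c 5c 5c 5c.
Inner input = (K'⊕ipad) ∥ m = ea 36 36 36 36 ∥ ed 4d.
Inner hash: sum = 234+54+54+54+54+237+77 = 764 → 02 fc.
Outer input = (K'⊕opad) ∥ inner = 80 5c 5c 5c 5c ∥ 02 fc.
Outer hash (tag): sum = 128+92+92+92+92+2+252 = 750 → 02 ee.

02ee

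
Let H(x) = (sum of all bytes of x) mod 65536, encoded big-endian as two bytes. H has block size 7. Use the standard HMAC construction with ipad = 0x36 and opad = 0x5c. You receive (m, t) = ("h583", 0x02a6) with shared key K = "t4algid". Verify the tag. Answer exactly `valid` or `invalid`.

Key "t4algid" = 74 34 61 6c 67 69 64 is exactly B = 7 bytes: K' = 74 34 61 6c 67 69 64.
K' ⊕ ipad = 42 02 57 5a 51 5f 52; K' ⊕ opad = 28 68 3d 30 3b 35 38.
Inner hash: sum = 66+2+87+90+81+95+82+104+53+56+51 = 767 → 02 ff.
Outer hash (recomputed tag): sum = 40+104+61+48+59+53+56+2+255 = 678 → 02 a6.
Recomputed tag = 02a6; claimed = 02a6 → match.

valid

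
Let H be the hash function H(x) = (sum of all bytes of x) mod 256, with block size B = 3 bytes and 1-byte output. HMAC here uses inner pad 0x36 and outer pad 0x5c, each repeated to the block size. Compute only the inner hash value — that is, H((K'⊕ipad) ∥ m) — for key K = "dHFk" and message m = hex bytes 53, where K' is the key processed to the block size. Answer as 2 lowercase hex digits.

Key "dHFk" = 64 48 46 6b is 4 bytes > B = 3, so hash it first: H(key) = 5d, then zero-pad to 3 bytes: K' = 5d 00 00.
K' ⊕ ipad = 6b 36 36.
Inner input = 6b 36 36 ∥ 53.
Inner hash: sum = 107+54+54+83 = 298; mod 256 = 42 → 2a.

2a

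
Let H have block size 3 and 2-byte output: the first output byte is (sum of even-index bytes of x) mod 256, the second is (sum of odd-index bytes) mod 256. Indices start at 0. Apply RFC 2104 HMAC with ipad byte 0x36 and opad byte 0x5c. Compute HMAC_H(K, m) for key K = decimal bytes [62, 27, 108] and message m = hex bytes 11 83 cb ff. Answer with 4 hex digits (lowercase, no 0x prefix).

9b2b

Key decimal bytes [62, 27, 108] = 3e 1b 6c is exactly B = 3 bytes: K' = 3e 1b 6c.
K' ⊕ ipad = 08 2d 5a.  K' ⊕ opad = 62 47 30.
Inner input = (K'⊕ipad) ∥ m = 08 2d 5a ∥ 11 83 cb ff.
Inner hash: even-index sum = 484 mod 256 = 228; odd-index sum = 265 mod 256 = 9 → e4 09.
Outer input = (K'⊕opad) ∥ inner = 62 47 30 ∥ e4 09.
Outer hash (tag): even-index sum = 155 mod 256 = 155; odd-index sum = 299 mod 256 = 43 → 9b 2b.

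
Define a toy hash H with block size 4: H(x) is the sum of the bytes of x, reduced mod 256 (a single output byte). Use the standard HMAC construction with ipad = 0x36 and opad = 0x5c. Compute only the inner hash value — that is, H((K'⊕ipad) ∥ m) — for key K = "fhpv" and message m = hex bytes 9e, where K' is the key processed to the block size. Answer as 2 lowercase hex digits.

d2

Key "fhpv" = 66 68 70 76 is exactly B = 4 bytes: K' = 66 68 70 76.
K' ⊕ ipad = 50 5e 46 40.
Inner input = 50 5e 46 40 ∥ 9e.
Inner hash: sum = 80+94+70+64+158 = 466; mod 256 = 210 → d2.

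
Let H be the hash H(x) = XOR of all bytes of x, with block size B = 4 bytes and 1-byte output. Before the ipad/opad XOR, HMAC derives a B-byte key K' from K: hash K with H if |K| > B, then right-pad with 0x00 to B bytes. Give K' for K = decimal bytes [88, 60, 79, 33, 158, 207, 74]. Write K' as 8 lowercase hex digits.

|K| = 7 > B = 4, so first hash the key.
H(K): XOR 58⊕3c⊕4f⊕21⊕9e⊕cf⊕4a = 11.
Zero-pad H(K) = 11 to 4 bytes: K' = 11 00 00 00.

11000000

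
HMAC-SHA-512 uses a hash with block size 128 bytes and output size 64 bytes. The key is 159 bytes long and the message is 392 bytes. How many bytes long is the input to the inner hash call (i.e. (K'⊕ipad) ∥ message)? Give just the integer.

520

Key is 159 > 128 bytes, so it is hashed to 64 bytes then zero-padded to 128: |K'| = 128.
Inner input = (K'⊕ipad) ∥ m → 128 + 392 = 520 bytes.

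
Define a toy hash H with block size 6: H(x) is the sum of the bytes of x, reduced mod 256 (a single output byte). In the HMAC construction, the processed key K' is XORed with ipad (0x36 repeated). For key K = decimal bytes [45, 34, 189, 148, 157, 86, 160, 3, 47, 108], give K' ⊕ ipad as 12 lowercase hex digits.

e73636363636

Key decimal bytes [45, 34, 189, 148, 157, 86, 160, 3, 47, 108] = 2d 22 bd 94 9d 56 a0 03 2f 6c is 10 bytes > B = 6, so hash it first: H(key) = d1, then zero-pad to 6 bytes: K' = d1 00 00 00 00 00.
XOR each byte with 0x36: d1⊕36=e7, 00⊕36=36, 00⊕36=36, 00⊕36=36, 00⊕36=36, 00⊕36=36.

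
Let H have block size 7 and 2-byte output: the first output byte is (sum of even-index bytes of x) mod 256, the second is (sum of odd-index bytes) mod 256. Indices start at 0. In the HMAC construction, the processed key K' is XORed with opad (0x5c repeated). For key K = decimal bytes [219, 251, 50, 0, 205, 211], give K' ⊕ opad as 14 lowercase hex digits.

87a76e5c918f5c

Key decimal bytes [219, 251, 50, 0, 205, 211] = db fb 32 00 cd d3 is 6 bytes ≤ B = 7; zero-pad to 7 bytes: K' = db fb 32 00 cd d3 00.
XOR each byte with 0x5c: db⊕5c=87, fb⊕5c=a7, 32⊕5c=6e, 00⊕5c=5c, cd⊕5c=91, d3⊕5c=8f, 00⊕5c=5c.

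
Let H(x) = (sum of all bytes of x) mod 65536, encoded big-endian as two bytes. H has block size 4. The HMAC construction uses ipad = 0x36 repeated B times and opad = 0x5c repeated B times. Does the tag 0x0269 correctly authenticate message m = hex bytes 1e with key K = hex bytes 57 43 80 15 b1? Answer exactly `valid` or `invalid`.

Key hex bytes 57 43 80 15 b1 is 5 bytes > B = 4, so hash it first: H(key) = 01 e0, then zero-pad to 4 bytes: K' = 01 e0 00 00.
K' ⊕ ipad = 37 d6 36 36; K' ⊕ opad = 5d bc 5c 5c.
Inner hash: sum = 55+214+54+54+30 = 407 → 01 97.
Outer hash (recomputed tag): sum = 93+188+92+92+1+151 = 617 → 02 69.
Recomputed tag = 0269; claimed = 0269 → match.

valid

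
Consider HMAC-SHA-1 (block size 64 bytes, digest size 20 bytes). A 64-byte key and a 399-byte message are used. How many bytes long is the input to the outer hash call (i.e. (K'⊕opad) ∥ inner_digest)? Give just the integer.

Key is 64 ≤ 64 bytes, zero-padded: |K'| = 64.
Outer input = (K'⊕opad) ∥ H(inner) → 64 + 20 = 84 bytes.

84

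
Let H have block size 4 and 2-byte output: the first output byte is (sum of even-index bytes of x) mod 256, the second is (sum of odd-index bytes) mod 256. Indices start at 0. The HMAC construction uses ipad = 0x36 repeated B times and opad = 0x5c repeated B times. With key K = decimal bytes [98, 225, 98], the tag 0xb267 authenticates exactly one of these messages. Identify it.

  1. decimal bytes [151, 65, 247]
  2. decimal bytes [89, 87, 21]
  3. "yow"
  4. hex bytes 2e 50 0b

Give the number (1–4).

Key decimal bytes [98, 225, 98] = 62 e1 62 is 3 bytes ≤ B = 4; zero-pad to 4 bytes: K' = 62 e1 62 00.
K' ⊕ ipad = 54 d7 54 36; K' ⊕ opad = 3e bd 3e 5c.
m1: inner = H(54 d7 54 36 97 41 f7) = 36 4e; tag = H(3e bd 3e 5c 36 4e) = b267 ← matches
m2: inner = H(54 d7 54 36 59 57 15) = 16 64; tag = H(3e bd 3e 5c 16 64) = 927d
m3: inner = H(54 d7 54 36 79 6f 77) = 98 7c; tag = H(3e bd 3e 5c 98 7c) = 1495
m4: inner = H(54 d7 54 36 2e 50 0b) = e1 5d; tag = H(3e bd 3e 5c e1 5d) = 5d76

1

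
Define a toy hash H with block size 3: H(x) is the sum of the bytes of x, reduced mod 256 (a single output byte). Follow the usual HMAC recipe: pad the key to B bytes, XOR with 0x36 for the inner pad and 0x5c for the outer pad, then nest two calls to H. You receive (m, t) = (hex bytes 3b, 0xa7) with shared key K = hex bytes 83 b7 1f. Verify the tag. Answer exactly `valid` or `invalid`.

valid

Key hex bytes 83 b7 1f is exactly B = 3 bytes: K' = 83 b7 1f.
K' ⊕ ipad = b5 81 29; K' ⊕ opad = df eb 43.
Inner hash: sum = 181+129+41+59 = 410; mod 256 = 154 → 9a.
Outer hash (recomputed tag): sum = 223+235+67+154 = 679; mod 256 = 167 → a7.
Recomputed tag = a7; claimed = a7 → match.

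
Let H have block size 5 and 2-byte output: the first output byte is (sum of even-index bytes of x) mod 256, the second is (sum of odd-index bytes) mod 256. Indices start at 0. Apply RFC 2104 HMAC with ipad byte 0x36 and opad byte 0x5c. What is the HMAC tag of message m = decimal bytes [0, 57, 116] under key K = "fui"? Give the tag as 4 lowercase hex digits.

Key "fui" = 66 75 69 is 3 bytes ≤ B = 5; zero-pad to 5 bytes: K' = 66 75 69 00 00.
K' ⊕ ipad = 50 43 5f 36 36.  K' ⊕ opad = 3a 29 35 5c 5c.
Inner input = (K'⊕ipad) ∥ m = 50 43 5f 36 36 ∥ 00 39 74.
Inner hash: even-index sum = 286 mod 256 = 30; odd-index sum = 237 mod 256 = 237 → 1e ed.
Outer input = (K'⊕opad) ∥ inner = 3a 29 35 5c 5c ∥ 1e ed.
Outer hash (tag): even-index sum = 440 mod 256 = 184; odd-index sum = 163 mod 256 = 163 → b8 a3.

b8a3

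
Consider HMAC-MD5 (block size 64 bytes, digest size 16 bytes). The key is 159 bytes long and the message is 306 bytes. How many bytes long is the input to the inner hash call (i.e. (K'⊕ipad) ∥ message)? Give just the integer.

Key is 159 > 64 bytes, so it is hashed to 16 bytes then zero-padded to 64: |K'| = 64.
Inner input = (K'⊕ipad) ∥ m → 64 + 306 = 370 bytes.

370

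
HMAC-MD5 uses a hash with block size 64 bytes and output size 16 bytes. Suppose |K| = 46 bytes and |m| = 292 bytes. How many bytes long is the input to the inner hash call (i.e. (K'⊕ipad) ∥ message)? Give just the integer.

356

Key is 46 ≤ 64 bytes, zero-padded: |K'| = 64.
Inner input = (K'⊕ipad) ∥ m → 64 + 292 = 356 bytes.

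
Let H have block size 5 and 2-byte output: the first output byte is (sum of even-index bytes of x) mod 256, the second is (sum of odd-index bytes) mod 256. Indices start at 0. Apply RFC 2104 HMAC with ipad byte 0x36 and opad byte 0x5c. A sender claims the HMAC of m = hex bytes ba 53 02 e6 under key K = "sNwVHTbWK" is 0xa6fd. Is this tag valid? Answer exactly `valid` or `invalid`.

Key "sNwVHTbWK" = 73 4e 77 56 48 54 62 57 4b is 9 bytes > B = 5, so hash it first: H(key) = df 4f, then zero-pad to 5 bytes: K' = df 4f 00 00 00.
K' ⊕ ipad = e9 79 36 36 36; K' ⊕ opad = 83 13 5c 5c 5c.
Inner hash: even-index sum = 654 mod 256 = 142; odd-index sum = 363 mod 256 = 107 → 8e 6b.
Outer hash (recomputed tag): even-index sum = 422 mod 256 = 166; odd-index sum = 253 mod 256 = 253 → a6 fd.
Recomputed tag = a6fd; claimed = a6fd → match.

valid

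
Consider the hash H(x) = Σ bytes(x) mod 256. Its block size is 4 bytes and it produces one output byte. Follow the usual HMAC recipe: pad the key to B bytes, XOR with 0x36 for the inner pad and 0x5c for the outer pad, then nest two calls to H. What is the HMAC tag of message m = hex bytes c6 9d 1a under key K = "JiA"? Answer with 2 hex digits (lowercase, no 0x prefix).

Key "JiA" = 4a 69 41 is 3 bytes ≤ B = 4; zero-pad to 4 bytes: K' = 4a 69 41 00.
K' ⊕ ipad = 7c 5f 77 36.  K' ⊕ opad = 16 35 1d 5c.
Inner input = (K'⊕ipad) ∥ m = 7c 5f 77 36 ∥ c6 9d 1a.
Inner hash: sum = 124+95+119+54+198+157+26 = 773; mod 256 = 5 → 05.
Outer input = (K'⊕opad) ∥ inner = 16 35 1d 5c ∥ 05.
Outer hash (tag): sum = 22+53+29+92+5 = 201 → c9.

c9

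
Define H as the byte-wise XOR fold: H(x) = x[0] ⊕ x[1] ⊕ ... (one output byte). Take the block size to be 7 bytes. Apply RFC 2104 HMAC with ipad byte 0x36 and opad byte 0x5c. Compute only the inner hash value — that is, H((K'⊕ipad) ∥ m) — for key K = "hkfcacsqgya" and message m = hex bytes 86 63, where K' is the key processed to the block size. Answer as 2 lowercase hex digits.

Key "hkfcacsqgya" = 68 6b 66 63 61 63 73 71 67 79 61 is 11 bytes > B = 7, so hash it first: H(key) = 79, then zero-pad to 7 bytes: K' = 79 00 00 00 00 00 00.
K' ⊕ ipad = 4f 36 36 36 36 36 36.
Inner input = 4f 36 36 36 36 36 36 ∥ 86 63.
Inner hash: XOR 4f⊕36⊕36⊕36⊕36⊕36⊕36⊕86⊕63 = aa.

aa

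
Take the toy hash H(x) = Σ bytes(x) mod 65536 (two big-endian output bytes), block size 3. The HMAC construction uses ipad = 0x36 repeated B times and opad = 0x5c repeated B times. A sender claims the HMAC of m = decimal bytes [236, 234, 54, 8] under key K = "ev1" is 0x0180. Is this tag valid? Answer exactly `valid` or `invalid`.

Key "ev1" = 65 76 31 is exactly B = 3 bytes: K' = 65 76 31.
K' ⊕ ipad = 53 40 07; K' ⊕ opad = 39 2a 6d.
Inner hash: sum = 83+64+7+236+234+54+8 = 686 → 02 ae.
Outer hash (recomputed tag): sum = 57+42+109+2+174 = 384 → 01 80.
Recomputed tag = 0180; claimed = 0180 → match.

valid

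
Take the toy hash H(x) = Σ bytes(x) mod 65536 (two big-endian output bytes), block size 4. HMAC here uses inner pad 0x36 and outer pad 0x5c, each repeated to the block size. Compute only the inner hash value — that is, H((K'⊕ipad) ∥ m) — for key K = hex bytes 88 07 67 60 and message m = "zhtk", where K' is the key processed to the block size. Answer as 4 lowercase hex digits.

0357

Key hex bytes 88 07 67 60 is exactly B = 4 bytes: K' = 88 07 67 60.
K' ⊕ ipad = be 31 51 56.
Inner input = be 31 51 56 ∥ 7a 68 74 6b.
Inner hash: sum = 190+49+81+86+122+104+116+107 = 855 → 03 57.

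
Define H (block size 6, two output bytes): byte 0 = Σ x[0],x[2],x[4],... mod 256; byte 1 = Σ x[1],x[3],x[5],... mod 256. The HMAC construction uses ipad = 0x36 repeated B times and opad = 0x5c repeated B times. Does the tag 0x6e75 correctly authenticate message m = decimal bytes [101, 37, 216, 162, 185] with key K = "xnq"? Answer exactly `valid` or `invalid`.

Key "xnq" = 78 6e 71 is 3 bytes ≤ B = 6; zero-pad to 6 bytes: K' = 78 6e 71 00 00 00.
K' ⊕ ipad = 4e 58 47 36 36 36; K' ⊕ opad = 24 32 2d 5c 5c 5c.
Inner hash: even-index sum = 705 mod 256 = 193; odd-index sum = 395 mod 256 = 139 → c1 8b.
Outer hash (recomputed tag): even-index sum = 366 mod 256 = 110; odd-index sum = 373 mod 256 = 117 → 6e 75.
Recomputed tag = 6e75; claimed = 6e75 → match.

valid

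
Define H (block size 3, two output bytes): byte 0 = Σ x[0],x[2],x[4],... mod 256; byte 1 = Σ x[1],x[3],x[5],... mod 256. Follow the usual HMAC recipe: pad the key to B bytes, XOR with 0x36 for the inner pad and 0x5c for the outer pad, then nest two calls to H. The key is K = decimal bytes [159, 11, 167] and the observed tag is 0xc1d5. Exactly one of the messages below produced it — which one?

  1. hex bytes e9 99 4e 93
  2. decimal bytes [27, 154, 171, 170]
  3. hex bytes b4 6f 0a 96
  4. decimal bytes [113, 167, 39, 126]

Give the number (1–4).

Key decimal bytes [159, 11, 167] = 9f 0b a7 is exactly B = 3 bytes: K' = 9f 0b a7.
K' ⊕ ipad = a9 3d 91; K' ⊕ opad = c3 57 fb.
m1: inner = H(a9 3d 91 e9 99 4e 93) = 66 74; tag = H(c3 57 fb 66 74) = 32bd
m2: inner = H(a9 3d 91 1b 9a ab aa) = 7e 03; tag = H(c3 57 fb 7e 03) = c1d5 ← matches
m3: inner = H(a9 3d 91 b4 6f 0a 96) = 3f fb; tag = H(c3 57 fb 3f fb) = b996
m4: inner = H(a9 3d 91 71 a7 27 7e) = 5f d5; tag = H(c3 57 fb 5f d5) = 93b6

2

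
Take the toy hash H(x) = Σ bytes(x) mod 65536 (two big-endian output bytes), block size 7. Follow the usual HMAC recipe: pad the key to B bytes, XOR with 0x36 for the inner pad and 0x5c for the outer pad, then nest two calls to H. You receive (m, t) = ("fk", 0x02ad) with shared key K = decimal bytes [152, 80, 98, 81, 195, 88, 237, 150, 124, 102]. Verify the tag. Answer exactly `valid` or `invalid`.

Key decimal bytes [152, 80, 98, 81, 195, 88, 237, 150, 124, 102] = 98 50 62 51 c3 58 ed 96 7c 66 is 10 bytes > B = 7, so hash it first: H(key) = 05 1b, then zero-pad to 7 bytes: K' = 05 1b 00 00 00 00 00.
K' ⊕ ipad = 33 2d 36 36 36 36 36; K' ⊕ opad = 59 47 5c 5c 5c 5c 5c.
Inner hash: sum = 51+45+54+54+54+54+54+102+107 = 575 → 02 3f.
Outer hash (recomputed tag): sum = 89+71+92+92+92+92+92+2+63 = 685 → 02 ad.
Recomputed tag = 02ad; claimed = 02ad → match.

valid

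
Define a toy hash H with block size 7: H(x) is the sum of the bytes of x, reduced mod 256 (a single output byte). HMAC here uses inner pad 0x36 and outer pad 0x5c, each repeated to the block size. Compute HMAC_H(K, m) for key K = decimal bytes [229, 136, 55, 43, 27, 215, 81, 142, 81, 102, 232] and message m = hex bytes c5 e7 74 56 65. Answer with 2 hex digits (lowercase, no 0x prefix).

b3

Key decimal bytes [229, 136, 55, 43, 27, 215, 81, 142, 81, 102, 232] = e5 88 37 2b 1b d7 51 8e 51 66 e8 is 11 bytes > B = 7, so hash it first: H(key) = 3f, then zero-pad to 7 bytes: K' = 3f 00 00 00 00 00 00.
K' ⊕ ipad = 09 36 36 36 36 36 36.  K' ⊕ opad = 63 5c 5c 5c 5c 5c 5c.
Inner input = (K'⊕ipad) ∥ m = 09 36 36 36 36 36 36 ∥ c5 e7 74 56 65.
Inner hash: sum = 9+54+54+54+54+54+54+197+231+116+86+101 = 1064; mod 256 = 40 → 28.
Outer input = (K'⊕opad) ∥ inner = 63 5c 5c 5c 5c 5c 5c ∥ 28.
Outer hash (tag): sum = 99+92+92+92+92+92+92+40 = 691; mod 256 = 179 → b3.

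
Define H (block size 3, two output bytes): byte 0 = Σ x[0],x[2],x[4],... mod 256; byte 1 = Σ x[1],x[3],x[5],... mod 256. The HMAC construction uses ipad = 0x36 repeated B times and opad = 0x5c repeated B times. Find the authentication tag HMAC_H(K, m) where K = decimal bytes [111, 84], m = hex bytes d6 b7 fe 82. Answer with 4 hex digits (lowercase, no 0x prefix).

c5d0

Key decimal bytes [111, 84] = 6f 54 is 2 bytes ≤ B = 3; zero-pad to 3 bytes: K' = 6f 54 00.
K' ⊕ ipad = 59 62 36.  K' ⊕ opad = 33 08 5c.
Inner input = (K'⊕ipad) ∥ m = 59 62 36 ∥ d6 b7 fe 82.
Inner hash: even-index sum = 456 mod 256 = 200; odd-index sum = 566 mod 256 = 54 → c8 36.
Outer input = (K'⊕opad) ∥ inner = 33 08 5c ∥ c8 36.
Outer hash (tag): even-index sum = 197 mod 256 = 197; odd-index sum = 208 mod 256 = 208 → c5 d0.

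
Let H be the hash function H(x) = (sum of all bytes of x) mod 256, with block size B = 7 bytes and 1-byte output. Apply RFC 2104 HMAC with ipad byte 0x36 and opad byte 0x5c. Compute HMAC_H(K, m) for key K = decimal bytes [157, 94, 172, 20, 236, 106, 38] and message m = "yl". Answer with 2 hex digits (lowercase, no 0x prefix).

55

Key decimal bytes [157, 94, 172, 20, 236, 106, 38] = 9d 5e ac 14 ec 6a 26 is exactly B = 7 bytes: K' = 9d 5e ac 14 ec 6a 26.
K' ⊕ ipad = ab 68 9a 22 da 5c 10.  K' ⊕ opad = c1 02 f0 48 b0 36 7a.
Inner input = (K'⊕ipad) ∥ m = ab 68 9a 22 da 5c 10 ∥ 79 6c.
Inner hash: sum = 171+104+154+34+218+92+16+121+108 = 1018; mod 256 = 250 → fa.
Outer input = (K'⊕opad) ∥ inner = c1 02 f0 48 b0 36 7a ∥ fa.
Outer hash (tag): sum = 193+2+240+72+176+54+122+250 = 1109; mod 256 = 85 → 55.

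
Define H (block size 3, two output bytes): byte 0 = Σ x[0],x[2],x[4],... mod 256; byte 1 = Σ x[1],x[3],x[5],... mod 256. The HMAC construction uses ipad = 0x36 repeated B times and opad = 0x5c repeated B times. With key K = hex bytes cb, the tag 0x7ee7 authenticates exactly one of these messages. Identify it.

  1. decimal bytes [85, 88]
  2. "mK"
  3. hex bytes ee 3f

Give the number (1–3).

1

Key hex bytes cb is 1 byte ≤ B = 3; zero-pad to 3 bytes: K' = cb 00 00.
K' ⊕ ipad = fd 36 36; K' ⊕ opad = 97 5c 5c.
m1: inner = H(fd 36 36 55 58) = 8b 8b; tag = H(97 5c 5c 8b 8b) = 7ee7 ← matches
m2: inner = H(fd 36 36 6d 4b) = 7e a3; tag = H(97 5c 5c 7e a3) = 96da
m3: inner = H(fd 36 36 ee 3f) = 72 24; tag = H(97 5c 5c 72 24) = 17ce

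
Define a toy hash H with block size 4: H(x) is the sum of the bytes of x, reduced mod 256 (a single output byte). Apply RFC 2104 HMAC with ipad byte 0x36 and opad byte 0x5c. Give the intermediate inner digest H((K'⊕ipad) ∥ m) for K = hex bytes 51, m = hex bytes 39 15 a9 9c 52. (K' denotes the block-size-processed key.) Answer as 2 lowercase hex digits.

Key hex bytes 51 is 1 byte ≤ B = 4; zero-pad to 4 bytes: K' = 51 00 00 00.
K' ⊕ ipad = 67 36 36 36.
Inner input = 67 36 36 36 ∥ 39 15 a9 9c 52.
Inner hash: sum = 103+54+54+54+57+21+169+156+82 = 750; mod 256 = 238 → ee.

ee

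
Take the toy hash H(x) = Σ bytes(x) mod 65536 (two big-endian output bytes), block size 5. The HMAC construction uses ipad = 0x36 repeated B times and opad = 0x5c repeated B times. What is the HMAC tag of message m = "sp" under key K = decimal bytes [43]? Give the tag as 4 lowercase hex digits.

Key decimal bytes [43] = 2b is 1 byte ≤ B = 5; zero-pad to 5 bytes: K' = 2b 00 00 00 00.
K' ⊕ ipad = 1d 36 36 36 36.  K' ⊕ opad = 77 5c 5c 5c 5c.
Inner input = (K'⊕ipad) ∥ m = 1d 36 36 36 36 ∥ 73 70.
Inner hash: sum = 29+54+54+54+54+115+112 = 472 → 01 d8.
Outer input = (K'⊕opad) ∥ inner = 77 5c 5c 5c 5c ∥ 01 d8.
Outer hash (tag): sum = 119+92+92+92+92+1+216 = 704 → 02 c0.

02c0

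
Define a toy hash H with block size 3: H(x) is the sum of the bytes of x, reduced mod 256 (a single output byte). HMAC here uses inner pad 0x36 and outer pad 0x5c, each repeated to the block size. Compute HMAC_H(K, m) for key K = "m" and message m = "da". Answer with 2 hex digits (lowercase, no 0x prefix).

75

Key "m" = 6d is 1 byte ≤ B = 3; zero-pad to 3 bytes: K' = 6d 00 00.
K' ⊕ ipad = 5b 36 36.  K' ⊕ opad = 31 5c 5c.
Inner input = (K'⊕ipad) ∥ m = 5b 36 36 ∥ 64 61.
Inner hash: sum = 91+54+54+100+97 = 396; mod 256 = 140 → 8c.
Outer input = (K'⊕opad) ∥ inner = 31 5c 5c ∥ 8c.
Outer hash (tag): sum = 49+92+92+140 = 373; mod 256 = 117 → 75.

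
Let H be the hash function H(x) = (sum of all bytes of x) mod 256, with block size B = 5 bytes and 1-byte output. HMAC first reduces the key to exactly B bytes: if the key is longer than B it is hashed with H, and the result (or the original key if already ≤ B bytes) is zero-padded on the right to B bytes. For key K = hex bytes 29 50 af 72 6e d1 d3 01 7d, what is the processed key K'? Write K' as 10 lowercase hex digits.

|K| = 9 > B = 5, so first hash the key.
H(K): sum = 41+80+175+114+110+209+211+1+125 = 1066; mod 256 = 42 → 2a.
Zero-pad H(K) = 2a to 5 bytes: K' = 2a 00 00 00 00.

2a00000000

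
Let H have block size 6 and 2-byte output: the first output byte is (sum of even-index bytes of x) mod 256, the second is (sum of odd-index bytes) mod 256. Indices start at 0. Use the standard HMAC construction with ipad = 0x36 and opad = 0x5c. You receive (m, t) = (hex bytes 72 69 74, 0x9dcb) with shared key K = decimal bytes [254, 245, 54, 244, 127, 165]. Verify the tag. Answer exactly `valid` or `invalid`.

Key decimal bytes [254, 245, 54, 244, 127, 165] = fe f5 36 f4 7f a5 is exactly B = 6 bytes: K' = fe f5 36 f4 7f a5.
K' ⊕ ipad = c8 c3 00 c2 49 93; K' ⊕ opad = a2 a9 6a a8 23 f9.
Inner hash: even-index sum = 503 mod 256 = 247; odd-index sum = 641 mod 256 = 129 → f7 81.
Outer hash (recomputed tag): even-index sum = 550 mod 256 = 38; odd-index sum = 715 mod 256 = 203 → 26 cb.
Recomputed tag = 26cb; claimed = 9dcb → mismatch.

invalid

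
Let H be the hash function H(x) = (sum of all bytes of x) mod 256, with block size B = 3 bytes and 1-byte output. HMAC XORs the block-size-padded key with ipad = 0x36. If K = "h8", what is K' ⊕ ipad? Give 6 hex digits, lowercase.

Key "h8" = 68 38 is 2 bytes ≤ B = 3; zero-pad to 3 bytes: K' = 68 38 00.
XOR each byte with 0x36: 68⊕36=5e, 38⊕36=0e, 00⊕36=36.

5e0e36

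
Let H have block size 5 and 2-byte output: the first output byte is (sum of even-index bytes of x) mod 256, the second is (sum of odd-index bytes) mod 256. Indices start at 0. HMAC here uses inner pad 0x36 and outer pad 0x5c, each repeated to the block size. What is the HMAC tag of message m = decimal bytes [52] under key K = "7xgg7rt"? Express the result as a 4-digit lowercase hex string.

Key "7xgg7rt" = 37 78 67 67 37 72 74 is 7 bytes > B = 5, so hash it first: H(key) = 49 51, then zero-pad to 5 bytes: K' = 49 51 00 00 00.
K' ⊕ ipad = 7f 67 36 36 36.  K' ⊕ opad = 15 0d 5c 5c 5c.
Inner input = (K'⊕ipad) ∥ m = 7f 67 36 36 36 ∥ 34.
Inner hash: even-index sum = 235 mod 256 = 235; odd-index sum = 209 mod 256 = 209 → eb d1.
Outer input = (K'⊕opad) ∥ inner = 15 0d 5c 5c 5c ∥ eb d1.
Outer hash (tag): even-index sum = 414 mod 256 = 158; odd-index sum = 340 mod 256 = 84 → 9e 54.

9e54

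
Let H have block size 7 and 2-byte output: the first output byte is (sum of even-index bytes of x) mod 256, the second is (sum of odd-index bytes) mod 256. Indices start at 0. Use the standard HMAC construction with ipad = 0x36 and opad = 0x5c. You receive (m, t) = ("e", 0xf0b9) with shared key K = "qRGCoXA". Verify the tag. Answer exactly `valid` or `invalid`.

invalid

Key "qRGCoXA" = 71 52 47 43 6f 58 41 is exactly B = 7 bytes: K' = 71 52 47 43 6f 58 41.
K' ⊕ ipad = 47 64 71 75 59 6e 77; K' ⊕ opad = 2d 0e 1b 1f 33 04 1d.
Inner hash: even-index sum = 392 mod 256 = 136; odd-index sum = 428 mod 256 = 172 → 88 ac.
Outer hash (recomputed tag): even-index sum = 324 mod 256 = 68; odd-index sum = 185 mod 256 = 185 → 44 b9.
Recomputed tag = 44b9; claimed = f0b9 → mismatch.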